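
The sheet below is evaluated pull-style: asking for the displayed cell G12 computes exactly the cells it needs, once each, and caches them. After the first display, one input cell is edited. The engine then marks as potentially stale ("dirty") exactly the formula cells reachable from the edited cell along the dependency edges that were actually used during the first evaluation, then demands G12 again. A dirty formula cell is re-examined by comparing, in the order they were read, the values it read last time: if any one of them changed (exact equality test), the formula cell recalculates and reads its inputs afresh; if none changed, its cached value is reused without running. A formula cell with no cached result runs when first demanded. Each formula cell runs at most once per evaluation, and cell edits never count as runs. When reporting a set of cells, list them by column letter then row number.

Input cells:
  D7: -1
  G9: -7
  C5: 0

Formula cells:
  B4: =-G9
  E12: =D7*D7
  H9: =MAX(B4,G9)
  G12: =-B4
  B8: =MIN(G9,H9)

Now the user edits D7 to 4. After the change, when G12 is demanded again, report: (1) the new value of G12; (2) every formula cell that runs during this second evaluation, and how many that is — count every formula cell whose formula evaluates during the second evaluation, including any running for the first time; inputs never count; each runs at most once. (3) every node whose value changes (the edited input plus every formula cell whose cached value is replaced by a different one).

First demand of the output computes:
  B4 = -(-7) = 7
  G12 = -(7) = -7

After the edit, cleaning proceeds:
  D7 only reaches undemanded nodes; the second demand re-runs nothing.

Note the shortcut — D7 feeds only undemanded nodes, so no recomputation happens.

Demanding G12 again yields -7.
0 formula cells run: none.
The nodes whose values change: D7.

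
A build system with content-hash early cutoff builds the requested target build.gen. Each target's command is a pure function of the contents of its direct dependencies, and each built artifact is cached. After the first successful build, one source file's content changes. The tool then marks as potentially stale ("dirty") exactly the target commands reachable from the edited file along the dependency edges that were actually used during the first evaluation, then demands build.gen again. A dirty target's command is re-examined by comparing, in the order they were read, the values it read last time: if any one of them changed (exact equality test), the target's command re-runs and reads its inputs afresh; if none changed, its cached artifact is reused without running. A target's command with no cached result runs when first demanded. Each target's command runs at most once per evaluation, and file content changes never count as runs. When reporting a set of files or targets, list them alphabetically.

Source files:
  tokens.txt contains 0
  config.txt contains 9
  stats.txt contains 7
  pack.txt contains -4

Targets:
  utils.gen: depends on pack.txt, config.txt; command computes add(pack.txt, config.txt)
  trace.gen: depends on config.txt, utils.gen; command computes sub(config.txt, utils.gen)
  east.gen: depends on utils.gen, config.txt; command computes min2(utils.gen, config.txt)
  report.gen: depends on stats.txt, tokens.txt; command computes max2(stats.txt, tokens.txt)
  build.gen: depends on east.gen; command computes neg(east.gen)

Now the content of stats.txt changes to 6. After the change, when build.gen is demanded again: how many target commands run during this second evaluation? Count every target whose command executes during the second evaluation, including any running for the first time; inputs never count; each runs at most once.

Target commands that run: none — 0 in total.
Key observation: stats.txt is never demanded by the output, so the edit triggers no recomputation at all.

First evaluation (everything demanded from the output):
  utils.gen = add(-4, 9) = 5
  east.gen = min2(5, 9) = 5
  build.gen = neg(5) = -5

Propagation after the edit:
  stats.txt feeds no computation that the output demands — nothing is marked dirty and nothing runs.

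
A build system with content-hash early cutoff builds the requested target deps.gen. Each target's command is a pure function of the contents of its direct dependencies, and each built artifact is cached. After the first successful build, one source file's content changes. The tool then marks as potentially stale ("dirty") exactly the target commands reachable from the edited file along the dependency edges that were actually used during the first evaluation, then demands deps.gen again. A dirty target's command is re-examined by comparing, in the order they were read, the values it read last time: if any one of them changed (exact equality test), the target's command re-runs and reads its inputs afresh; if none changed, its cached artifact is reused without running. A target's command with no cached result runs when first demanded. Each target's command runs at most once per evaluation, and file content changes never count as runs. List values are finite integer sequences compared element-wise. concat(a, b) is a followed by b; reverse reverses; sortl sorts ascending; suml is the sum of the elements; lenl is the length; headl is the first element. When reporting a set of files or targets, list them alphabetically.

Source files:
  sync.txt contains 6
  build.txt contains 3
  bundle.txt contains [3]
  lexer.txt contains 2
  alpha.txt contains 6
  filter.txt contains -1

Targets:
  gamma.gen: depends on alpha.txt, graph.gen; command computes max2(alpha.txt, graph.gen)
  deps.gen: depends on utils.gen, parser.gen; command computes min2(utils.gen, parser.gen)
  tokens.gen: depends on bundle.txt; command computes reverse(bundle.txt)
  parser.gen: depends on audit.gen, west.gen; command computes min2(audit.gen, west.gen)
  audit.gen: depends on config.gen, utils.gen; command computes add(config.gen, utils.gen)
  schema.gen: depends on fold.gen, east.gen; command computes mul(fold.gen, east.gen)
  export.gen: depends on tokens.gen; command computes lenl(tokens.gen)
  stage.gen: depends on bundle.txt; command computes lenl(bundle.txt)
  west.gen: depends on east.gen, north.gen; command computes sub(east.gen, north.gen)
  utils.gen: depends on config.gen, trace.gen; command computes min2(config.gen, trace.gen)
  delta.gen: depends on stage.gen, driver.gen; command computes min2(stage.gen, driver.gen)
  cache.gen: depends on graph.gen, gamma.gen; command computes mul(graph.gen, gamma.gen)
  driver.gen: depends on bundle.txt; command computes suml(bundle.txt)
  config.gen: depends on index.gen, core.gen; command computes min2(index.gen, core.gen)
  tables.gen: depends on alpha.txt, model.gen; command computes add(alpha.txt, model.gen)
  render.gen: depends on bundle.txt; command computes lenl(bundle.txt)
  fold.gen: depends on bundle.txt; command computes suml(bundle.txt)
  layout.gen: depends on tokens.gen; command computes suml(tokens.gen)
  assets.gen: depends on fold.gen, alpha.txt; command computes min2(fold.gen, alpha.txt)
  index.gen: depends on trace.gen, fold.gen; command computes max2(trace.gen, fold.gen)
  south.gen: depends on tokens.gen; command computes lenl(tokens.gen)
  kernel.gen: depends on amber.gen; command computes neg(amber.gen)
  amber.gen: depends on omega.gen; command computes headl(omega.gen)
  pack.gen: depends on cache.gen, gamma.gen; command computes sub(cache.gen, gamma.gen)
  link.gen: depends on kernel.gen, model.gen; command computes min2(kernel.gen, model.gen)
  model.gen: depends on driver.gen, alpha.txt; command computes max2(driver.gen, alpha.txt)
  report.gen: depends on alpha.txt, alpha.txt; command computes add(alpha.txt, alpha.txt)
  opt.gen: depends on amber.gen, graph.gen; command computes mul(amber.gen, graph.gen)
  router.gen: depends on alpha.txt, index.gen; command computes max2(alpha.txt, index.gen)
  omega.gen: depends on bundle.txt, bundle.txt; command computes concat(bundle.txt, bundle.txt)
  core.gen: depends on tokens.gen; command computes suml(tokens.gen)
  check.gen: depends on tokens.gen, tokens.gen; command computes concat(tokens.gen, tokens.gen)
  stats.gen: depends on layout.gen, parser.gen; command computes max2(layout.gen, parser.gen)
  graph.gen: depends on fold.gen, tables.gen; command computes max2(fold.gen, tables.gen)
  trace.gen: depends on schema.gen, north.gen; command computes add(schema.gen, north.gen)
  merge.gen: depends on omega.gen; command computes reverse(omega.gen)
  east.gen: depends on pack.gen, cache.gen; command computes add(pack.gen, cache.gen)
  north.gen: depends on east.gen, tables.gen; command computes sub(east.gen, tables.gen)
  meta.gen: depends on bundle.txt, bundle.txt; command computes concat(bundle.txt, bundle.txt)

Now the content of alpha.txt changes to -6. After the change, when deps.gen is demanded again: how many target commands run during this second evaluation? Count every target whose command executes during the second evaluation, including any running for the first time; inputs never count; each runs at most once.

Target commands that run: cache.gen, config.gen, deps.gen, east.gen, gamma.gen, graph.gen, index.gen, model.gen, north.gen, pack.gen, parser.gen, schema.gen, tables.gen, trace.gen, utils.gen, west.gen — 16 in total.
Key observation: the cutoff stops propagation at audit.gen — its inputs' values are unchanged, so it reuses its cache.

First evaluation (everything demanded from the output):
  driver.gen = suml([3]) = 3
  fold.gen = suml([3]) = 3
  model.gen = max2(3, 6) = 6
  tables.gen = add(6, 6) = 12
  graph.gen = max2(3, 12) = 12
  gamma.gen = max2(6, 12) = 12
  cache.gen = mul(12, 12) = 144
  pack.gen = sub(144, 12) = 132
  east.gen = add(132, 144) = 276
  north.gen = sub(276, 12) = 264
  schema.gen = mul(3, 276) = 828
  tokens.gen = reverse([3]) = [3]
  core.gen = suml([3]) = 3
  trace.gen = add(828, 264) = 1092
  index.gen = max2(1092, 3) = 1092
  config.gen = min2(1092, 3) = 3
  utils.gen = min2(3, 1092) = 3
  audit.gen = add(3, 3) = 6
  west.gen = sub(276, 264) = 12
  parser.gen = min2(6, 12) = 6
  deps.gen = min2(3, 6) = 3

Propagation after the edit:
  model.gen: runs — alpha.txt 6->-6; result 3.
  tables.gen: runs — alpha.txt 6->-6; model.gen 6->3; result -3.
  graph.gen: runs — tables.gen 12->-3; result 3.
  gamma.gen: runs — alpha.txt 6->-6; graph.gen 12->3; result 3.
  cache.gen: runs — graph.gen 12->3; gamma.gen 12->3; result 9.
  pack.gen: runs — cache.gen 144->9; gamma.gen 12->3; result 6.
  east.gen: runs — pack.gen 132->6; cache.gen 144->9; result 15.
  north.gen: runs — east.gen 276->15; tables.gen 12->-3; result 18.
  schema.gen: runs — east.gen 276->15; result 45.
  trace.gen: runs — schema.gen 828->45; north.gen 264->18; result 63.
  index.gen: runs — trace.gen 1092->63; result 63.
  config.gen: runs — index.gen 1092->63; result 3 (same value as before).
  utils.gen: runs — trace.gen 1092->63; result 3 (same value as before).
  audit.gen: checked — values it read are unchanged (config.gen unchanged, utils.gen unchanged); reused cached 6 without running.
  west.gen: runs — east.gen 276->15; north.gen 264->18; result -3.
  parser.gen: runs — west.gen 12->-3; result -3.
  deps.gen: runs — parser.gen 6->-3; result -3.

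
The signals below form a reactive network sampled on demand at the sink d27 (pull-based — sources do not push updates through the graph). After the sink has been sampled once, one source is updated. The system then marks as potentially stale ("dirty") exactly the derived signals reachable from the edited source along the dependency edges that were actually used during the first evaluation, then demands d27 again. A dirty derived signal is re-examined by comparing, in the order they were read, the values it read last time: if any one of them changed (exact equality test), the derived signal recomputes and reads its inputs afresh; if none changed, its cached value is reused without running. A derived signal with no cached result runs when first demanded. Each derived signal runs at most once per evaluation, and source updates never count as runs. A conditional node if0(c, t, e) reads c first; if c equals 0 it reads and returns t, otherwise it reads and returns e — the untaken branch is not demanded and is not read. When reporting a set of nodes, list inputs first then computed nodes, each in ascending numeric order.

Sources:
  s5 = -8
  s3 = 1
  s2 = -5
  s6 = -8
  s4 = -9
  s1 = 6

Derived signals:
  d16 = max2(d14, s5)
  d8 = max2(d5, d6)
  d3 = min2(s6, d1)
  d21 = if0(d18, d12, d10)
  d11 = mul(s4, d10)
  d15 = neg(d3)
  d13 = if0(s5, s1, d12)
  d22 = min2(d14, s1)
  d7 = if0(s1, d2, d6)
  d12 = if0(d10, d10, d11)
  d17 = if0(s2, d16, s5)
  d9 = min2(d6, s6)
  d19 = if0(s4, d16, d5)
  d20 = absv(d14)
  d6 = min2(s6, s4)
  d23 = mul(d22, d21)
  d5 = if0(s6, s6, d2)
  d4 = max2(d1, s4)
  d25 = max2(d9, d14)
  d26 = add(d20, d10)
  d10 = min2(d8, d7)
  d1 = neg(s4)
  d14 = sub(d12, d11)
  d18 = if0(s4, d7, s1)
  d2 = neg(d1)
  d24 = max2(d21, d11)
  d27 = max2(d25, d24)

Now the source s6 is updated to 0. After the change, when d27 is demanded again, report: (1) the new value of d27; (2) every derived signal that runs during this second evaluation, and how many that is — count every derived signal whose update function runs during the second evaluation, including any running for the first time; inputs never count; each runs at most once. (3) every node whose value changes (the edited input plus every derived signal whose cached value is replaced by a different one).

d27 now evaluates to 81.
Run set: d5, d6, d8, d9, d10 (5 run).
Changed values: s6, d5, d8.
The important point: at d7 every value read last time is unchanged, so the dirty flag clears without a run.

Initial pass — values computed on the first demand:
  d1 = neg(-9) = 9
  d2 = neg(9) = -9
  d5 = if0(s6=-8 -> else branch d2) = -9
  d6 = min2(-8, -9) = -9
  d7 = if0(s1=6 -> else branch d6) = -9
  d8 = max2(-9, -9) = -9
  d9 = min2(-9, -8) = -9
  d10 = min2(-9, -9) = -9
  d11 = mul(-9, -9) = 81
  d12 = if0(d10=-9 -> else branch d11) = 81
  d14 = sub(81, 81) = 0
  d18 = if0(s4=-9 -> else branch s1) = 6
  d21 = if0(d18=6 -> else branch d10) = -9
  d24 = max2(-9, 81) = 81
  d25 = max2(-9, 0) = 0
  d27 = max2(0, 81) = 81

Second demand — change propagation:
  d5: re-runs because s6 -8->0; new result 0.
  d6: re-runs because s6 -8->0; new result -9 (unchanged).
  d7: re-examined; everything it read last time is the same (s1 unchanged, d6 unchanged) — cache -9 kept, no run.
  d8: re-runs because d5 -9->0; new result 0.
  d9: re-runs because s6 -8->0; new result -9 (unchanged).
  d10: re-runs because d8 -9->0; new result -9 (unchanged).
  d11: re-examined; everything it read last time is the same (s4 unchanged, d10 unchanged) — cache 81 kept, no run.
  d12: re-examined; everything it read last time is the same (d10 unchanged, d11 unchanged) — cache 81 kept, no run.
  d14: re-examined; everything it read last time is the same (d12 unchanged, d11 unchanged) — cache 0 kept, no run.
  d21: re-examined; everything it read last time is the same (d18 unchanged, d10 unchanged) — cache -9 kept, no run.
  d24: re-examined; everything it read last time is the same (d21 unchanged, d11 unchanged) — cache 81 kept, no run.
  d25: re-examined; everything it read last time is the same (d9 unchanged, d14 unchanged) — cache 0 kept, no run.
  d27: re-examined; everything it read last time is the same (d25 unchanged, d24 unchanged) — cache 81 kept, no run.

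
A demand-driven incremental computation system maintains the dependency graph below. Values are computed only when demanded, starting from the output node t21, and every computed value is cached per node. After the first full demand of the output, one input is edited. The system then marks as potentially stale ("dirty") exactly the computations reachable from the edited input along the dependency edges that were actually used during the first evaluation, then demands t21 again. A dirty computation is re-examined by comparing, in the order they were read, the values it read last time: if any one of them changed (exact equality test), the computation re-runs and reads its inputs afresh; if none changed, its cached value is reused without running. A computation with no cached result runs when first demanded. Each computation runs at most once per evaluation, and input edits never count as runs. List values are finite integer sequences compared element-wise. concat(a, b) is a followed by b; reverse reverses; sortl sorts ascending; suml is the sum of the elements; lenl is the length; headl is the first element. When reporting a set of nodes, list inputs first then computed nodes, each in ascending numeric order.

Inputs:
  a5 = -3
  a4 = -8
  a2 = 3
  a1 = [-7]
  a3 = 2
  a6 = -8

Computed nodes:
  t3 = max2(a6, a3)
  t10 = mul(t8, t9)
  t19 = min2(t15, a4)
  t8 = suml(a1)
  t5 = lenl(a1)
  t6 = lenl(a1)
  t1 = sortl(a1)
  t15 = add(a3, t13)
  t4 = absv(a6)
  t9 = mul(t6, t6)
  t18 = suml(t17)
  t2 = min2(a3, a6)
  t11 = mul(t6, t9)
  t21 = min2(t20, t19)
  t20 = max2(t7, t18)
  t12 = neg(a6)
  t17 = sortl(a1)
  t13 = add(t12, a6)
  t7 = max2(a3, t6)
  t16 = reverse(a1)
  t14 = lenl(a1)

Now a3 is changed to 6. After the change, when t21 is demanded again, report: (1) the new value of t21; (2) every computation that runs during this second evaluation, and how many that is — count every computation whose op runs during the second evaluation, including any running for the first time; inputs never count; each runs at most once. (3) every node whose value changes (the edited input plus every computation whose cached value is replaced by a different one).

New value of t21: -8.
Computations that run: t7, t15, t19, t20, t21 — 5 in total.
Values that change: a3, t7, t15, t20.

First evaluation (everything demanded from the output):
  t6 = lenl([-7]) = 1
  t7 = max2(2, 1) = 2
  t12 = neg(-8) = 8
  t13 = add(8, -8) = 0
  t15 = add(2, 0) = 2
  t17 = sortl([-7]) = [-7]
  t18 = suml([-7]) = -7
  t19 = min2(2, -8) = -8
  t20 = max2(2, -7) = 2
  t21 = min2(2, -8) = -8

Propagation after the edit:
  t7: runs — a3 2->6; result 6.
  t15: runs — a3 2->6; result 6.
  t19: runs — t15 2->6; result -8 (same value as before).
  t20: runs — t7 2->6; result 6.
  t21: runs — t20 2->6; result -8 (same value as before).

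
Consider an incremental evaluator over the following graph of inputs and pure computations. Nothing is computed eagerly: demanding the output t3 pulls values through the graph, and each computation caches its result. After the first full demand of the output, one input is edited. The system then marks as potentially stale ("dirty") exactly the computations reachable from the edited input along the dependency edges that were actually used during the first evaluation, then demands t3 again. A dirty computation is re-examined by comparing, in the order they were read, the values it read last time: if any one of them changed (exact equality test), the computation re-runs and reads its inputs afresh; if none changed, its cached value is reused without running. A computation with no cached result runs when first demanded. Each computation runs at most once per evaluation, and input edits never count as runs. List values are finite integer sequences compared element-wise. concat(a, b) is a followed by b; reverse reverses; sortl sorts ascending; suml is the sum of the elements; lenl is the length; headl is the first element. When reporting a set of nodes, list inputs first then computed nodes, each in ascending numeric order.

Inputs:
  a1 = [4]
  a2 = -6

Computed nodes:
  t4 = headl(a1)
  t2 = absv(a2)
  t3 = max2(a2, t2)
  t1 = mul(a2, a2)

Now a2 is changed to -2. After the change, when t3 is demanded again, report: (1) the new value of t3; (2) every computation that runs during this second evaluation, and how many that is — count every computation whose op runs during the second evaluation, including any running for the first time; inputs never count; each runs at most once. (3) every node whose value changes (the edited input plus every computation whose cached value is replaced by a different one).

Initial pass — values computed on the first demand:
  t2 = absv(-6) = 6
  t3 = max2(-6, 6) = 6

Second demand — change propagation:
  t2: re-runs because a2 -6->-2; new result 2.
  t3: re-runs because a2 -6->-2; t2 6->2; new result 2.

t3 now evaluates to 2.
Run set: t2, t3 (2 run).
Changed values: a2, t2, t3.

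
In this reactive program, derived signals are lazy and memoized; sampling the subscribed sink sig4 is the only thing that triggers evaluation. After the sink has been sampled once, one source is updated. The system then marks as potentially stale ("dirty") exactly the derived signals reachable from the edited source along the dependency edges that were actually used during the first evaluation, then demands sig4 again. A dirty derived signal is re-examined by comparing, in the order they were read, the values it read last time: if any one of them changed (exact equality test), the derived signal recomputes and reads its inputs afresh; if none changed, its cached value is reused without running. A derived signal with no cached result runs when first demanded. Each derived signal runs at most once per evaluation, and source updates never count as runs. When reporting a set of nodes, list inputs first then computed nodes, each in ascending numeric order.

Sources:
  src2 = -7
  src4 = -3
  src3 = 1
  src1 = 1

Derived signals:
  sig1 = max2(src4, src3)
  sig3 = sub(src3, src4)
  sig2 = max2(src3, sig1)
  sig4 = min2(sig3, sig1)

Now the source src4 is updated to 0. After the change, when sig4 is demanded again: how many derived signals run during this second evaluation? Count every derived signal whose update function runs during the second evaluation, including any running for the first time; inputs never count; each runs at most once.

First demand of the output computes:
  sig1 = max2(-3, 1) = 1
  sig3 = sub(1, -3) = 4
  sig4 = min2(4, 1) = 1

After the edit, cleaning proceeds:
  sig1: a read changed (src4 -3->0) — executes, giving 1 — identical to its old value.
  sig3: a read changed (src4 -3->0) — executes, giving 1.
  sig4: a read changed (sig3 4->1) — executes, giving 1 — identical to its old value.

3 derived signals run: sig1, sig3, sig4.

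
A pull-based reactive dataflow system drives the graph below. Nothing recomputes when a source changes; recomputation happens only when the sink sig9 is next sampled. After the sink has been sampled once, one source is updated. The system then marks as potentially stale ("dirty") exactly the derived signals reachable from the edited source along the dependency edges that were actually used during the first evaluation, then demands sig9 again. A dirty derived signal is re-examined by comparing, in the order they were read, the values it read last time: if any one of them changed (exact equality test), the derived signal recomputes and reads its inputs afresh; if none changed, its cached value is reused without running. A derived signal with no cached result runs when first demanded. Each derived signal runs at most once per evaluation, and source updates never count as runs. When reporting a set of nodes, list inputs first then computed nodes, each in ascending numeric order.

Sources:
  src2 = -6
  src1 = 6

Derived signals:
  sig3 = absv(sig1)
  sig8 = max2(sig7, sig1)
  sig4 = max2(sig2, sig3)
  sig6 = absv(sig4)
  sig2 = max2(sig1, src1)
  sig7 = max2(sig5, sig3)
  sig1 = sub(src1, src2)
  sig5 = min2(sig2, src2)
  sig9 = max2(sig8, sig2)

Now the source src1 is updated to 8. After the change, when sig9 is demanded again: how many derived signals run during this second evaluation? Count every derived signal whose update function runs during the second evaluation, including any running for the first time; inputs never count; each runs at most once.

First evaluation (everything demanded from the output):
  sig1 = sub(6, -6) = 12
  sig2 = max2(12, 6) = 12
  sig3 = absv(12) = 12
  sig5 = min2(12, -6) = -6
  sig7 = max2(-6, 12) = 12
  sig8 = max2(12, 12) = 12
  sig9 = max2(12, 12) = 12

Propagation after the edit:
  sig1: runs — src1 6->8; result 14.
  sig2: runs — sig1 12->14; src1 6->8; result 14.
  sig3: runs — sig1 12->14; result 14.
  sig5: runs — sig2 12->14; result -6 (same value as before).
  sig7: runs — sig3 12->14; result 14.
  sig8: runs — sig7 12->14; sig1 12->14; result 14.
  sig9: runs — sig8 12->14; sig2 12->14; result 14.

Derived signals that run: sig1, sig2, sig3, sig5, sig7, sig8, sig9 — 7 in total.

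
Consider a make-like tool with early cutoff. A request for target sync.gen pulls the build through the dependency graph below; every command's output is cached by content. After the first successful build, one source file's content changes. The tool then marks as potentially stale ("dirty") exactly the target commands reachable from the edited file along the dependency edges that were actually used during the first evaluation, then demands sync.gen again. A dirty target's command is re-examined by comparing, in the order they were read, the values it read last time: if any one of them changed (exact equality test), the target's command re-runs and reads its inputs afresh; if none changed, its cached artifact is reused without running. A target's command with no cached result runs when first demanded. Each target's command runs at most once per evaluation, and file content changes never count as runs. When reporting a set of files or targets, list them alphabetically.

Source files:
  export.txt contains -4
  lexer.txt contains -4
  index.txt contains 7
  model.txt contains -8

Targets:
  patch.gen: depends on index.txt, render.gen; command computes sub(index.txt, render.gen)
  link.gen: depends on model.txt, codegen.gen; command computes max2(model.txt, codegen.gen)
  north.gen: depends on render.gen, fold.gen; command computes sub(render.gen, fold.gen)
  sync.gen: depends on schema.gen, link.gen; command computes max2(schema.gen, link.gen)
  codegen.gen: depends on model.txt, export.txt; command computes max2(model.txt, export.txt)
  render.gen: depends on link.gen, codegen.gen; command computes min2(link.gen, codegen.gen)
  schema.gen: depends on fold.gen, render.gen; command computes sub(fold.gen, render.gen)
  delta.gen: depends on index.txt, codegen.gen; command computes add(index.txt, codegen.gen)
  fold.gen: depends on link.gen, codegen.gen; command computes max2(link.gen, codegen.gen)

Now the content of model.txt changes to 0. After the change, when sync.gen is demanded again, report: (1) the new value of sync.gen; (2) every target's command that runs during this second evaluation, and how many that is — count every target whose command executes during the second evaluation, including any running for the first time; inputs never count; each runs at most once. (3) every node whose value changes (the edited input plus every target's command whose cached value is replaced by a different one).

Demanding sync.gen again yields 0.
6 target commands run: codegen.gen, fold.gen, link.gen, render.gen, schema.gen, sync.gen.
The nodes whose values change: codegen.gen, fold.gen, link.gen, model.txt, render.gen.

First demand of the output computes:
  codegen.gen = max2(-8, -4) = -4
  link.gen = max2(-8, -4) = -4
  fold.gen = max2(-4, -4) = -4
  render.gen = min2(-4, -4) = -4
  schema.gen = sub(-4, -4) = 0
  sync.gen = max2(0, -4) = 0

After the edit, cleaning proceeds:
  codegen.gen: a read changed (model.txt -8->0) — executes, giving 0.
  link.gen: a read changed (model.txt -8->0; codegen.gen -4->0) — executes, giving 0.
  fold.gen: a read changed (link.gen -4->0; codegen.gen -4->0) — executes, giving 0.
  render.gen: a read changed (link.gen -4->0; codegen.gen -4->0) — executes, giving 0.
  schema.gen: a read changed (fold.gen -4->0; render.gen -4->0) — executes, giving 0 — identical to its old value.
  sync.gen: a read changed (link.gen -4->0) — executes, giving 0 — identical to its old value.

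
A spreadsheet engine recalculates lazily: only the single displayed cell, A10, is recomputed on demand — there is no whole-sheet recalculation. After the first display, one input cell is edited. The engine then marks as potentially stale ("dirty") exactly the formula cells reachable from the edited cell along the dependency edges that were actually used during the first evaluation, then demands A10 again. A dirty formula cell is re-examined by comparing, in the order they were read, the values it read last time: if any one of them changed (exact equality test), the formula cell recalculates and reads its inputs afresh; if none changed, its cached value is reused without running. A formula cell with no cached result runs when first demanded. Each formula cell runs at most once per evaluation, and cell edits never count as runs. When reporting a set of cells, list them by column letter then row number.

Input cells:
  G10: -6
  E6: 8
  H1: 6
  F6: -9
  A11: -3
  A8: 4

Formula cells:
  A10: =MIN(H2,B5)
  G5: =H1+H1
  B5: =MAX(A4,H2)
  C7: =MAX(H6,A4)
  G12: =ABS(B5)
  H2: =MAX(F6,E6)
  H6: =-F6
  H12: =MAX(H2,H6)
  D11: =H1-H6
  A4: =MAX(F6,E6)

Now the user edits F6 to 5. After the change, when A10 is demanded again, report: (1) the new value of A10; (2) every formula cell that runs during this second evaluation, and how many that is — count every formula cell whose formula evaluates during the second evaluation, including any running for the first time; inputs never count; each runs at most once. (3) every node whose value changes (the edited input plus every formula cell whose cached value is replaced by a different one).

First evaluation (everything demanded from the output):
  A4 = MAX(-9, 8) = 8
  H2 = MAX(-9, 8) = 8
  B5 = MAX(8, 8) = 8
  A10 = MIN(8, 8) = 8

Propagation after the edit:
  A4: runs — F6 -9->5; result 8 (same value as before).
  H2: runs — F6 -9->5; result 8 (same value as before).
  B5: checked — values it read are unchanged (A4 unchanged, H2 unchanged); reused cached 8 without running.
  A10: checked — values it read are unchanged (H2 unchanged, B5 unchanged); reused cached 8 without running.

Key observation: the cutoff stops propagation at B5 — its inputs' values are unchanged, so it reuses its cache.

New value of A10: 8.
Formula cells that run: A4, H2 — 2 in total.
Values that change: F6.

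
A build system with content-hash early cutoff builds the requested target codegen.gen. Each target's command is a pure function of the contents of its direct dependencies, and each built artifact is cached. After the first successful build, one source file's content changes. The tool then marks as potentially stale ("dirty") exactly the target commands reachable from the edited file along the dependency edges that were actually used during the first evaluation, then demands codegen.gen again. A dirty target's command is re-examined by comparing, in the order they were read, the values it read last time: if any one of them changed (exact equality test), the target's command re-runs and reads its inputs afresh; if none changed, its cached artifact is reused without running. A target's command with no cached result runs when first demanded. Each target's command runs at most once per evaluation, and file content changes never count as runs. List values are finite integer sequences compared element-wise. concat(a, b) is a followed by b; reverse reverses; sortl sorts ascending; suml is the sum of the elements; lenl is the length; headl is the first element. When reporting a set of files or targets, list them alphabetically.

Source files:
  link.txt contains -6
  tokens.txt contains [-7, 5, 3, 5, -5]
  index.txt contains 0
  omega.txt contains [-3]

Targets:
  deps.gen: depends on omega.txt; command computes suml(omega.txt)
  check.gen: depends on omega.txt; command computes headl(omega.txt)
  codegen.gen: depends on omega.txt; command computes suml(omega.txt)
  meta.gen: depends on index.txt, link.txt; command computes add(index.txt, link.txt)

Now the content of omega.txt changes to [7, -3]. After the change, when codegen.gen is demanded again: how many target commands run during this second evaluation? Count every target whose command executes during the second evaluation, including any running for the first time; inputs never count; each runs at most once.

Target commands that run: codegen.gen — 1 in total.

First evaluation (everything demanded from the output):
  codegen.gen = suml([-3]) = -3

Propagation after the edit:
  codegen.gen: runs — omega.txt [-3]->[7, -3]; result 4.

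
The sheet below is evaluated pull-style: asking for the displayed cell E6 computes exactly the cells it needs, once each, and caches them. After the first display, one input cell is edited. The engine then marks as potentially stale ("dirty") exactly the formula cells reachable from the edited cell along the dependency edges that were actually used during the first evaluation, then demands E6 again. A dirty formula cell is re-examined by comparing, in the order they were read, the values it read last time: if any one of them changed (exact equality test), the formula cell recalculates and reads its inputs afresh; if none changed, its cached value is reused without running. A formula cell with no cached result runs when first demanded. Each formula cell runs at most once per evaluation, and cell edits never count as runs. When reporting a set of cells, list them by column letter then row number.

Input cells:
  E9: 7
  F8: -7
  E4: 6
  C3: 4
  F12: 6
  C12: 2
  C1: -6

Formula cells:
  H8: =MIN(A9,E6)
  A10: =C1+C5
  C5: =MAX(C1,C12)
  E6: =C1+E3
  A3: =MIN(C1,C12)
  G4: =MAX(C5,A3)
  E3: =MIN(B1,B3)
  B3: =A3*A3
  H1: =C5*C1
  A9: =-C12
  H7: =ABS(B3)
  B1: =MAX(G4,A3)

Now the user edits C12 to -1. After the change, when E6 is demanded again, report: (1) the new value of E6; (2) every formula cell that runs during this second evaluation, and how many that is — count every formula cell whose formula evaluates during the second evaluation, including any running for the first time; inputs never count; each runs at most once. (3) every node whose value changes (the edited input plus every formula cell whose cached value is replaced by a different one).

First demand of the output computes:
  A3 = MIN(-6, 2) = -6
  B3 = -6 * -6 = 36
  C5 = MAX(-6, 2) = 2
  G4 = MAX(2, -6) = 2
  B1 = MAX(2, -6) = 2
  E3 = MIN(2, 36) = 2
  E6 = -6 + 2 = -4

After the edit, cleaning proceeds:
  A3: a read changed (C12 2->-1) — executes, giving -6 — identical to its old value.
  B3: dirty, but its reads are unchanged (A3 unchanged, A3 unchanged); cached 36 stands.
  C5: a read changed (C12 2->-1) — executes, giving -1.
  G4: a read changed (C5 2->-1) — executes, giving -1.
  B1: a read changed (G4 2->-1) — executes, giving -1.
  E3: a read changed (B1 2->-1) — executes, giving -1.
  E6: a read changed (E3 2->-1) — executes, giving -7.

Note where the cutoff bites: B3 is checked, finds nothing changed, and keeps its cache.

Demanding E6 again yields -7.
6 formula cells run: A3, B1, C5, E3, E6, G4.
The nodes whose values change: B1, C5, C12, E3, E6, G4.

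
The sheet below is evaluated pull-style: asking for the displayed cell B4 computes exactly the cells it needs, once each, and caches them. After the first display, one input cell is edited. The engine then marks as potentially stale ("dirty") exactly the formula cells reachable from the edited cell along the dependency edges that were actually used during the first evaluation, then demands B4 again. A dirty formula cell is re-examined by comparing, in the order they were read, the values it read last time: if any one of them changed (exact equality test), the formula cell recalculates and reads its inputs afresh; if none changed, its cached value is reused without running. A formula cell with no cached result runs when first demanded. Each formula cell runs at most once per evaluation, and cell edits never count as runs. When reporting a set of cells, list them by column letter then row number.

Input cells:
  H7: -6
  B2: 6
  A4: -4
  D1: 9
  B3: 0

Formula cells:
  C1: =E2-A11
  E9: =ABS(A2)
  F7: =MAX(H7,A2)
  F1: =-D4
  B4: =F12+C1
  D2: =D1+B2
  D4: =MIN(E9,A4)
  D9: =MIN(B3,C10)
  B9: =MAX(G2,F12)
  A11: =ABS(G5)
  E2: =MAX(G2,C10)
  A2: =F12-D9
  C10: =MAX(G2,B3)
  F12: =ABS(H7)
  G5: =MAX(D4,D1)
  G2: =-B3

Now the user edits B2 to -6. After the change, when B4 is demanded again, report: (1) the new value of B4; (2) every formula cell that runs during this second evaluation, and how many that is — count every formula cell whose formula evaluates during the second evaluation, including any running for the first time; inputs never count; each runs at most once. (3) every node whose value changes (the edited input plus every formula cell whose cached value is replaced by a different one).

Demanding B4 again yields -3.
0 formula cells run: none.
The nodes whose values change: B2.
Note the shortcut — B2 feeds only undemanded nodes, so no recomputation happens.

First demand of the output computes:
  F12 = ABS(-6) = 6
  G2 = -(0) = 0
  C10 = MAX(0, 0) = 0
  D9 = MIN(0, 0) = 0
  A2 = 6 - 0 = 6
  E2 = MAX(0, 0) = 0
  E9 = ABS(6) = 6
  D4 = MIN(6, -4) = -4
  G5 = MAX(-4, 9) = 9
  A11 = ABS(9) = 9
  C1 = 0 - 9 = -9
  B4 = 6 + -9 = -3

After the edit, cleaning proceeds:
  B2 only reaches undemanded nodes; the second demand re-runs nothing.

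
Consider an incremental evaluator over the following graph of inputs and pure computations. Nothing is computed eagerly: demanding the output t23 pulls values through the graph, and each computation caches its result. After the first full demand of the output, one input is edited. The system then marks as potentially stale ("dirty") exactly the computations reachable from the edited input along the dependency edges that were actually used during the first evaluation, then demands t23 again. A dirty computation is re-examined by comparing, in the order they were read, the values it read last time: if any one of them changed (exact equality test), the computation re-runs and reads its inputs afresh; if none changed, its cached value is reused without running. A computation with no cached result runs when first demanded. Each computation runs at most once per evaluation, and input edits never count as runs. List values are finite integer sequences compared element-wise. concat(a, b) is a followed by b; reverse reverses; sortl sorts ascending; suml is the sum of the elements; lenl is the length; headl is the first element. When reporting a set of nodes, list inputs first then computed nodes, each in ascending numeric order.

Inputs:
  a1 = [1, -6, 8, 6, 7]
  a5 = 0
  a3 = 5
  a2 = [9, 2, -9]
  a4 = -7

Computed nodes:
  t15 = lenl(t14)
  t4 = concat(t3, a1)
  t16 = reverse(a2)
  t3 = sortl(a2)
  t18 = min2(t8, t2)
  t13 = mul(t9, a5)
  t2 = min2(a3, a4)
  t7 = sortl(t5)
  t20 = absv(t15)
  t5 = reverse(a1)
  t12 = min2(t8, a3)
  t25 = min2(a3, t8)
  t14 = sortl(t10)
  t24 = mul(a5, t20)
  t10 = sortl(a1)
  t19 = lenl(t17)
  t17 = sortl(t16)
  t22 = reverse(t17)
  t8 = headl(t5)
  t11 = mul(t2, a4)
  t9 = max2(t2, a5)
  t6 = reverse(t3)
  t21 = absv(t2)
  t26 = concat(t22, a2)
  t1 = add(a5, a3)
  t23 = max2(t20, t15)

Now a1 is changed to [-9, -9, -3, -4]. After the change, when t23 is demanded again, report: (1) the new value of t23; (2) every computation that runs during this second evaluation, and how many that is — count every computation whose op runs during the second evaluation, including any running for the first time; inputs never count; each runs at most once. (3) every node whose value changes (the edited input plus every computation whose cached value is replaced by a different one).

Initial pass — values computed on the first demand:
  t10 = sortl([1, -6, 8, 6, 7]) = [-6, 1, 6, 7, 8]
  t14 = sortl([-6, 1, 6, 7, 8]) = [-6, 1, 6, 7, 8]
  t15 = lenl([-6, 1, 6, 7, 8]) = 5
  t20 = absv(5) = 5
  t23 = max2(5, 5) = 5

Second demand — change propagation:
  t10: re-runs because a1 [1, -6, 8, 6, 7]->[-9, -9, -3, -4]; new result [-9, -9, -4, -3].
  t14: re-runs because t10 [-6, 1, 6, 7, 8]->[-9, -9, -4, -3]; new result [-9, -9, -4, -3].
  t15: re-runs because t14 [-6, 1, 6, 7, 8]->[-9, -9, -4, -3]; new result 4.
  t20: re-runs because t15 5->4; new result 4.
  t23: re-runs because t20 5->4; t15 5->4; new result 4.

t23 now evaluates to 4.
Run set: t10, t14, t15, t20, t23 (5 run).
Changed values: a1, t10, t14, t15, t20, t23.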